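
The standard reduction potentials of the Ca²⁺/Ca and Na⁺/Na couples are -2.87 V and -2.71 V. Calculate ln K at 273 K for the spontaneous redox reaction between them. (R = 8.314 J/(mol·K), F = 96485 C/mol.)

E°_cell = -2.71 − (-2.87) = 0.16 V, with n = 2 electrons transferred.
At equilibrium E = 0, so the Nernst equation gives ln K = nFE°/RT = (2)(96485)(0.16)/((8.314)(273)) = 13.60.

ln K = 13.6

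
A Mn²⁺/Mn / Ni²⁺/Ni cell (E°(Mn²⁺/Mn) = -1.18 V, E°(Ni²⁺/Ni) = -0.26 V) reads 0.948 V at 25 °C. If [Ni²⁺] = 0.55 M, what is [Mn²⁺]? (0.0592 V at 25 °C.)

0.062 M

From the Nernst equation, log Q = n(E° − E)/0.0592 = 2(0.92 − 0.948)/0.0592 = -0.946, so Q = 0.113.
With Q = [Mn²⁺]/[Ni²⁺] and the known concentrations, [Mn²⁺] in the numerator gives [Mn²⁺] = 0.062 M.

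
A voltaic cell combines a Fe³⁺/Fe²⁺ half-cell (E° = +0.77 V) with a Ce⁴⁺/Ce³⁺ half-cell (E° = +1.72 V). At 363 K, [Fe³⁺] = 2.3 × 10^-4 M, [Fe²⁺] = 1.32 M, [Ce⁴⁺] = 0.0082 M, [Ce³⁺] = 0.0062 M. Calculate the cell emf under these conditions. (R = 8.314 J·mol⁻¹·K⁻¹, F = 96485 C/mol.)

The Ce⁴⁺/Ce³⁺ couple has the higher reduction potential and acts as the cathode, so E°_cell = +1.72 − (+0.77) = 0.95 V.
Balancing electrons gives n = 1; the reaction quotient is Q = [Fe³⁺]·[Ce³⁺]/([Fe²⁺]·[Ce⁴⁺]) = 1.32 × 10^-4.
E = E° − (RT/nF) ln Q = 0.95 − (8.314×363)/(1×96485) × (-8.935) = 0.950 + 0.279 = 1.229 V.

1.23 V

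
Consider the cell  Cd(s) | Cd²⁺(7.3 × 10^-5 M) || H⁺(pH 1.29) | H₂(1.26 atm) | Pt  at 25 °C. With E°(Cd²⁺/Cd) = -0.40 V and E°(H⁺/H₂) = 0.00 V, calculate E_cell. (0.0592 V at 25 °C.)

0.44 V

The hydrogen couple is the cathode, so E°_cell = 0.40 V; n = 2.
[H⁺] = 10^(−1.29) = 0.051 M, and Q = [Cd²⁺]·P(H₂) / [H⁺]^2 = 0.0350.
E = E° − (0.0592/2) log Q = 0.40 − (0.0592/2)(-1.456) = 0.443 V.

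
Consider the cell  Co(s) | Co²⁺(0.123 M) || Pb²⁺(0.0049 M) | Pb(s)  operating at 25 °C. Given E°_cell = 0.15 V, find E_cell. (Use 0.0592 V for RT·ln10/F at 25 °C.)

Balancing electrons gives n = 2; the reaction quotient is Q = [Co²⁺]/[Pb²⁺] = 25.1.
At 25 °C, E = E° − (0.0592/n) log Q = 0.15 − (0.0592/2)(1.400) = 0.150 − 0.041 = 0.109 V.

0.109 V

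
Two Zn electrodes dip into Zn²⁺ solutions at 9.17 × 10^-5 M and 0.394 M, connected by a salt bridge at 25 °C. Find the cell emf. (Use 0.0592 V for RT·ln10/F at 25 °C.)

0.11 V

Both half-cells are Zn²⁺/Zn, so E°_cell = 0. The concentrated side is the cathode; the cell reaction moves Zn²⁺ from high to low concentration with n = 2.
Q = [Zn²⁺]_dilute/[Zn²⁺]_conc = 9.17 × 10^-5/0.394 = 2.33 × 10^-4.
E = 0 − (0.0592/2) log Q = −(0.0592/2)(-3.633) = 0.1075 V.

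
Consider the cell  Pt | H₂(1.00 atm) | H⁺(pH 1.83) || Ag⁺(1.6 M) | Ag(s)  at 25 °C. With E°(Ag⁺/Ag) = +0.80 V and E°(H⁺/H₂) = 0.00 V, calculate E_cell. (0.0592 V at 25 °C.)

The Ag⁺/Ag couple is the cathode, so E°_cell = 0.80 V; n = 2.
[H⁺] = 10^(−1.83) = 0.015 M, and Q = [H⁺]^2 / ([Ag⁺]^2·P(H₂)) = 8.55 × 10^-5.
E = E° − (0.0592/2) log Q = 0.80 − (0.0592/2)(-4.068) = 0.920 V.

0.92 V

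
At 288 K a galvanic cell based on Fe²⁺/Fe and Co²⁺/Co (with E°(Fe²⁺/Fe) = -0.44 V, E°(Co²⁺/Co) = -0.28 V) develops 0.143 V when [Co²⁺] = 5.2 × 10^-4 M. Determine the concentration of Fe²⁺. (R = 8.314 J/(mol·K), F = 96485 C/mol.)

From the Nernst equation, ln Q = nF(E° − E)/RT = 2×96485×(0.16 − 0.143)/(8.314×288) = 1.370, so Q = 3.94.
With Q = [Fe²⁺]/[Co²⁺] and the known concentrations, [Fe²⁺] in the numerator gives [Fe²⁺] = 0.002 M.

0.002 M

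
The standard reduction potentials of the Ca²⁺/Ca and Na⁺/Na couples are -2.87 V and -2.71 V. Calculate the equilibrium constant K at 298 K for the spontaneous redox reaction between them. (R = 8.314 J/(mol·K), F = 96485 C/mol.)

2.6 × 10^5

E°_cell = -2.71 − (-2.87) = 0.16 V, with n = 2 electrons transferred.
At equilibrium E = 0, so the Nernst equation gives ln K = nFE°/RT = (2)(96485)(0.16)/((8.314)(298)) = 12.46.
K = e^12.46 = 2.6 × 10^5.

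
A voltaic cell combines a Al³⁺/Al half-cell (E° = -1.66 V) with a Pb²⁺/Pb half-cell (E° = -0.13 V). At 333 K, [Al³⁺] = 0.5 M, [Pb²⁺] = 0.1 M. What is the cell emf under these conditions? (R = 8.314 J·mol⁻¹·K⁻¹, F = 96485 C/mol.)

1.50 V

The Pb²⁺/Pb couple has the higher reduction potential and acts as the cathode, so E°_cell = -0.13 − (-1.66) = 1.53 V.
Balancing electrons gives n = 6; the reaction quotient is Q = [Al³⁺]^2/[Pb²⁺]^3 = 250.
E = E° − (RT/nF) ln Q = 1.53 − (8.314×333)/(6×96485) × (5.521) = 1.530 − 0.026 = 1.504 V.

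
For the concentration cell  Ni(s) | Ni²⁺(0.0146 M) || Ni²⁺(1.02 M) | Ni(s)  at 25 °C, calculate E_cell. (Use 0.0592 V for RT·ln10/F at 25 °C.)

Both half-cells are Ni²⁺/Ni, so E°_cell = 0. The concentrated side is the cathode; the cell reaction moves Ni²⁺ from high to low concentration with n = 2.
Q = [Ni²⁺]_dilute/[Ni²⁺]_conc = 0.0146/1.02 = 0.0143.
E = 0 − (0.0592/2) log Q = −(0.0592/2)(-1.844) = 0.0546 V.

0.055 V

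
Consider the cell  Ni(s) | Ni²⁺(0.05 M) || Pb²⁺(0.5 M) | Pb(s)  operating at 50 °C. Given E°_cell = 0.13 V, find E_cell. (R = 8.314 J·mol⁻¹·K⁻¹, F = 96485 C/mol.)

Balancing electrons gives n = 2; the reaction quotient is Q = [Ni²⁺]/[Pb²⁺] = 0.100.
E = E° − (RT/nF) ln Q = 0.13 − (8.314×323)/(2×96485) × (-2.303) = 0.130 + 0.032 = 0.162 V.

0.162 V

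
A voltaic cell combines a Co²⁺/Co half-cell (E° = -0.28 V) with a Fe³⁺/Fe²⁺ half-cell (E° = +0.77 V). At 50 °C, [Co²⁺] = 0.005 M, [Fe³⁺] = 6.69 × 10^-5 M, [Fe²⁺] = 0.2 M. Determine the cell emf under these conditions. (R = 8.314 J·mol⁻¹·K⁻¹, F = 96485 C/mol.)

0.901 V

The Fe³⁺/Fe²⁺ couple has the higher reduction potential and acts as the cathode, so E°_cell = +0.77 − (-0.28) = 1.05 V.
Balancing electrons gives n = 2; the reaction quotient is Q = [Co²⁺]·[Fe²⁺]^2/[Fe³⁺]^2 = 4.47 × 10^4.
E = E° − (RT/nF) ln Q = 1.05 − (8.314×323)/(2×96485) × (10.707) = 1.050 − 0.149 = 0.901 V.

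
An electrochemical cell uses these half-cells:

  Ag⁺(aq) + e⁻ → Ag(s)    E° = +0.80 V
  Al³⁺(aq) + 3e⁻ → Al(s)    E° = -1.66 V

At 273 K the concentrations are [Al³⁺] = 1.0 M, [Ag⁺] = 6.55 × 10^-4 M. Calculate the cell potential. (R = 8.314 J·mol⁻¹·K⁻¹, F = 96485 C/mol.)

2.29 V

The Ag⁺/Ag couple has the higher reduction potential and acts as the cathode, so E°_cell = +0.80 − (-1.66) = 2.46 V.
Balancing electrons gives n = 3; the reaction quotient is Q = [Al³⁺]/[Ag⁺]^3 = 3.56 × 10^9.
E = E° − (RT/nF) ln Q = 2.46 − (8.314×273)/(3×96485) × (21.993) = 2.460 − 0.172 = 2.288 V.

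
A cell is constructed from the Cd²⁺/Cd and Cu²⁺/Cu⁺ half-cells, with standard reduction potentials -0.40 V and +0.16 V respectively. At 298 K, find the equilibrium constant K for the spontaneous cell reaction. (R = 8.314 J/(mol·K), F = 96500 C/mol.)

E°_cell = +0.16 − (-0.40) = 0.56 V, with n = 2 electrons transferred.
At equilibrium E = 0, so the Nernst equation gives ln K = nFE°/RT = (2)(96500)(0.56)/((8.314)(298)) = 43.62.
K = e^43.62 = 8.8 × 10^18.

8.8 × 10^18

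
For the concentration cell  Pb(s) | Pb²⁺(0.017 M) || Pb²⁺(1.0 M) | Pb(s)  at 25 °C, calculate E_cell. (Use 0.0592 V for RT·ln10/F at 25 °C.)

0.052 V

Both half-cells are Pb²⁺/Pb, so E°_cell = 0. The concentrated side is the cathode; the cell reaction moves Pb²⁺ from high to low concentration with n = 2.
Q = [Pb²⁺]_dilute/[Pb²⁺]_conc = 0.017/1.0 = 0.0170.
E = 0 − (0.0592/2) log Q = −(0.0592/2)(-1.770) = 0.0524 V.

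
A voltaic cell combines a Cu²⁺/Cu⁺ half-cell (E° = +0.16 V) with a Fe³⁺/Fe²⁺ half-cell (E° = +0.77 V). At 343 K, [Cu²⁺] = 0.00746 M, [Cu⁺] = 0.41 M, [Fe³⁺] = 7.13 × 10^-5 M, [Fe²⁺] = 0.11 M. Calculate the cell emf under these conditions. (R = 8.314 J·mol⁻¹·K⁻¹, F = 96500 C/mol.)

0.511 V

The Fe³⁺/Fe²⁺ couple has the higher reduction potential and acts as the cathode, so E°_cell = +0.77 − (+0.16) = 0.61 V.
Balancing electrons gives n = 1; the reaction quotient is Q = [Cu²⁺]·[Fe²⁺]/([Cu⁺]·[Fe³⁺]) = 28.1.
E = E° − (RT/nF) ln Q = 0.61 − (8.314×343)/(1×96500) × (3.335) = 0.610 − 0.099 = 0.511 V.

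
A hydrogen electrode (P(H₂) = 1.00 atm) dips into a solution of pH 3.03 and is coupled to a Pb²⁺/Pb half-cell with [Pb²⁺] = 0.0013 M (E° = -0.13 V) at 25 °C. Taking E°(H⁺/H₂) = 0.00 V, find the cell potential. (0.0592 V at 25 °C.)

0.036 V

The hydrogen couple is the cathode, so E°_cell = 0.13 V; n = 2.
[H⁺] = 10^(−3.03) = 9.3 × 10^-4 M, and Q = [Pb²⁺]·P(H₂) / [H⁺]^2 = 1490.
E = E° − (0.0592/2) log Q = 0.13 − (0.0592/2)(3.174) = 0.036 V.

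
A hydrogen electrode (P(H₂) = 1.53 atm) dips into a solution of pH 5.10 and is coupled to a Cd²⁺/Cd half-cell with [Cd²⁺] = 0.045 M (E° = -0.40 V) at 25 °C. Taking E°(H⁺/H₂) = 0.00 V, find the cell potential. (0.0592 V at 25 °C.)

The hydrogen couple is the cathode, so E°_cell = 0.40 V; n = 2.
[H⁺] = 10^(−5.10) = 7.9 × 10^-6 M, and Q = [Cd²⁺]·P(H₂) / [H⁺]^2 = 1.09 × 10^9.
E = E° − (0.0592/2) log Q = 0.40 − (0.0592/2)(9.038) = 0.132 V.

0.13 V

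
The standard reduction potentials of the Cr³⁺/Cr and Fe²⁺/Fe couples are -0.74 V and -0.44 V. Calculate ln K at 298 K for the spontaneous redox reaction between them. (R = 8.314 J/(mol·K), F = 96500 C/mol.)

E°_cell = -0.44 − (-0.74) = 0.30 V, with n = 6 electrons transferred.
At equilibrium E = 0, so the Nernst equation gives ln K = nFE°/RT = (6)(96500)(0.30)/((8.314)(298)) = 70.11.

ln K = 70.1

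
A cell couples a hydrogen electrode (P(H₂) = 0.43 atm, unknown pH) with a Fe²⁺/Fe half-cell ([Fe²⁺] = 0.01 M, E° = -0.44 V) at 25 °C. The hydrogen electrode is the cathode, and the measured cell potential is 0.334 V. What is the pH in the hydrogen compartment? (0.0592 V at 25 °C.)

E°_cell = 0.44 V and n = 2.
log Q = n(E° − E)/0.0592 = 2×(0.44 − 0.334)/0.0592 = 3.581.
With Q = [Fe²⁺]·P(H₂) / [H⁺]^2, solving for [H⁺] gives log[H⁺] = -2.974, so pH = 2.97.

pH = 2.97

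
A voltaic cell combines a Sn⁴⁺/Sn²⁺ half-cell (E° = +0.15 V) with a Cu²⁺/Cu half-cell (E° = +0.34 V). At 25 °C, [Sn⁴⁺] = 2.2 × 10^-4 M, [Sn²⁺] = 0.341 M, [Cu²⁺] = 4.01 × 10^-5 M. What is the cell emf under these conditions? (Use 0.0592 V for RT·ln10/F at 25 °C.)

0.154 V

The Cu²⁺/Cu couple has the higher reduction potential and acts as the cathode, so E°_cell = +0.34 − (+0.15) = 0.19 V.
Balancing electrons gives n = 2; the reaction quotient is Q = [Sn⁴⁺]/([Sn²⁺]·[Cu²⁺]) = 16.1.
At 25 °C, E = E° − (0.0592/n) log Q = 0.19 − (0.0592/2)(1.207) = 0.190 − 0.036 = 0.154 V.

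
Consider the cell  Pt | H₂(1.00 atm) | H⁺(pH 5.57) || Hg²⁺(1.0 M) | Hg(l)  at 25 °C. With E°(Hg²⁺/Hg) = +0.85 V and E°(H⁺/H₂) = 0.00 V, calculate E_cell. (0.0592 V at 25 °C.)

The Hg²⁺/Hg couple is the cathode, so E°_cell = 0.85 V; n = 2.
[H⁺] = 10^(−5.57) = 2.7 × 10^-6 M, and Q = [H⁺]^2 / ([Hg²⁺]·P(H₂)) = 7.24 × 10^-12.
E = E° − (0.0592/2) log Q = 0.85 − (0.0592/2)(-11.140) = 1.180 V.

1.18 V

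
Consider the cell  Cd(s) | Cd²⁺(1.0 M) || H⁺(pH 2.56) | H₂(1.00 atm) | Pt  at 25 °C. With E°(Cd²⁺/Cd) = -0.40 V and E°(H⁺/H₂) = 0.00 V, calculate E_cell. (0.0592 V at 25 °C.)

The hydrogen couple is the cathode, so E°_cell = 0.40 V; n = 2.
[H⁺] = 10^(−2.56) = 0.0028 M, and Q = [Cd²⁺]·P(H₂) / [H⁺]^2 = 1.32 × 10^5.
E = E° − (0.0592/2) log Q = 0.40 − (0.0592/2)(5.120) = 0.248 V.

0.25 V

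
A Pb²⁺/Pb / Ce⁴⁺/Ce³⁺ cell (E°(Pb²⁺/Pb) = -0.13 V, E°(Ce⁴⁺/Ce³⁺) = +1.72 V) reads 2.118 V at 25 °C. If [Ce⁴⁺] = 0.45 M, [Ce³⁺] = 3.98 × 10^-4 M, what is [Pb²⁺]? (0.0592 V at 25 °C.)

0.0011 M

From the Nernst equation, log Q = n(E° − E)/0.0592 = 2(1.85 − 2.118)/0.0592 = -9.054, so Q = 8.83 × 10^-10.
With Q = [Pb²⁺]·[Ce³⁺]^2/[Ce⁴⁺]^2 and the known concentrations, [Pb²⁺] in the numerator gives [Pb²⁺] = 0.0011 M.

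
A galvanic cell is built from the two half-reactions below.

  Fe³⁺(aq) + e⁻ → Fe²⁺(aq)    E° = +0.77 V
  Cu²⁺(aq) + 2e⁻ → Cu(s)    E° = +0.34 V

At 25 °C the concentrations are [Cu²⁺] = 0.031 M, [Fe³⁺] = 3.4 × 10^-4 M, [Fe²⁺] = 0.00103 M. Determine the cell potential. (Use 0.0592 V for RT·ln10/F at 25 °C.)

0.446 V

The Fe³⁺/Fe²⁺ couple has the higher reduction potential and acts as the cathode, so E°_cell = +0.77 − (+0.34) = 0.43 V.
Balancing electrons gives n = 2; the reaction quotient is Q = [Cu²⁺]·[Fe²⁺]^2/[Fe³⁺]^2 = 0.284.
At 25 °C, E = E° − (0.0592/n) log Q = 0.43 − (0.0592/2)(-0.546) = 0.430 + 0.016 = 0.446 V.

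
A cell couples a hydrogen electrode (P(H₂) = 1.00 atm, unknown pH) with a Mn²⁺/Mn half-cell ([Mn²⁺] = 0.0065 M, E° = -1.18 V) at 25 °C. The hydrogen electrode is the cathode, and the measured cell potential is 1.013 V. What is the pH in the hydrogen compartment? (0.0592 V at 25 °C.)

pH = 3.91

E°_cell = 1.18 V and n = 2.
log Q = n(E° − E)/0.0592 = 2×(1.18 − 1.013)/0.0592 = 5.642.
With Q = [Mn²⁺]·P(H₂) / [H⁺]^2, solving for [H⁺] gives log[H⁺] = -3.914, so pH = 3.91.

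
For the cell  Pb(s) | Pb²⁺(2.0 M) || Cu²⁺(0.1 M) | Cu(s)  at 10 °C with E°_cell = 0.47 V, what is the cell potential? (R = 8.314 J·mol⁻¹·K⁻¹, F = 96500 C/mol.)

Balancing electrons gives n = 2; the reaction quotient is Q = [Pb²⁺]/[Cu²⁺] = 20.0.
E = E° − (RT/nF) ln Q = 0.47 − (8.314×283)/(2×96500) × (2.996) = 0.470 − 0.037 = 0.433 V.

0.433 V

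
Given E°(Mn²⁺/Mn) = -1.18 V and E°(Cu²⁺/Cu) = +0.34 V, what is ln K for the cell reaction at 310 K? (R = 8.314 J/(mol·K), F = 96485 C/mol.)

ln K = 113.8

E°_cell = +0.34 − (-1.18) = 1.52 V, with n = 2 electrons transferred.
At equilibrium E = 0, so the Nernst equation gives ln K = nFE°/RT = (2)(96485)(1.52)/((8.314)(310)) = 113.81.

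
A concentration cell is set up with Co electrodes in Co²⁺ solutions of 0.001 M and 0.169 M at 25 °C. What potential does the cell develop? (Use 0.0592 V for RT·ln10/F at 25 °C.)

Both half-cells are Co²⁺/Co, so E°_cell = 0. The concentrated side is the cathode; the cell reaction moves Co²⁺ from high to low concentration with n = 2.
Q = [Co²⁺]_dilute/[Co²⁺]_conc = 0.001/0.169 = 0.00592.
E = 0 − (0.0592/2) log Q = −(0.0592/2)(-2.228) = 0.0659 V.

0.066 V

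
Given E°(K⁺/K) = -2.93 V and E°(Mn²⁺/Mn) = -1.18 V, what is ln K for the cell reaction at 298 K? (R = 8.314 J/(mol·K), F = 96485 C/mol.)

ln K = 136.3

E°_cell = -1.18 − (-2.93) = 1.75 V, with n = 2 electrons transferred.
At equilibrium E = 0, so the Nernst equation gives ln K = nFE°/RT = (2)(96485)(1.75)/((8.314)(298)) = 136.30.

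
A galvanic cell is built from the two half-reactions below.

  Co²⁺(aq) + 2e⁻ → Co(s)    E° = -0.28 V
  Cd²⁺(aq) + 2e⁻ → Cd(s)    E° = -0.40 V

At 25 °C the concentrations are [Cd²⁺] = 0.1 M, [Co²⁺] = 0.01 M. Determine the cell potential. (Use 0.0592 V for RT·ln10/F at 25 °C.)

The Co²⁺/Co couple has the higher reduction potential and acts as the cathode, so E°_cell = -0.28 − (-0.40) = 0.12 V.
Balancing electrons gives n = 2; the reaction quotient is Q = [Cd²⁺]/[Co²⁺] = 10.0.
At 25 °C, E = E° − (0.0592/n) log Q = 0.12 − (0.0592/2)(1.000) = 0.120 − 0.030 = 0.090 V.

0.090 V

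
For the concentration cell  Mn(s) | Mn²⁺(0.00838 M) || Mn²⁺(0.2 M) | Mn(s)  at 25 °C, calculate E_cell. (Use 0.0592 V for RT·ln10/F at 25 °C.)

0.041 V

Both half-cells are Mn²⁺/Mn, so E°_cell = 0. The concentrated side is the cathode; the cell reaction moves Mn²⁺ from high to low concentration with n = 2.
Q = [Mn²⁺]_dilute/[Mn²⁺]_conc = 0.00838/0.2 = 0.0419.
E = 0 − (0.0592/2) log Q = −(0.0592/2)(-1.378) = 0.0408 V.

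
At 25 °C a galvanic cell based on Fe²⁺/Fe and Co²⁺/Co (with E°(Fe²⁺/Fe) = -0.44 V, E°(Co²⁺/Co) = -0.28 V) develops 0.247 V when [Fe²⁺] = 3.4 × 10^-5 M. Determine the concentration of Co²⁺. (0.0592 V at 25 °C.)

0.03 M

From the Nernst equation, log Q = n(E° − E)/0.0592 = 2(0.16 − 0.247)/0.0592 = -2.939, so Q = 0.00115.
With Q = [Fe²⁺]/[Co²⁺] and the known concentrations, [Co²⁺] in the denominator gives [Co²⁺] = 0.03 M.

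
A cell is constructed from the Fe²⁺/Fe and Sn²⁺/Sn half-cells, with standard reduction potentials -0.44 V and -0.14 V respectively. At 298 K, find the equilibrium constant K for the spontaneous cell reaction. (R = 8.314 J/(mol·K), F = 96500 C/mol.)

1.4 × 10^10

E°_cell = -0.14 − (-0.44) = 0.30 V, with n = 2 electrons transferred.
At equilibrium E = 0, so the Nernst equation gives ln K = nFE°/RT = (2)(96500)(0.30)/((8.314)(298)) = 23.37.
K = e^23.37 = 1.4 × 10^10.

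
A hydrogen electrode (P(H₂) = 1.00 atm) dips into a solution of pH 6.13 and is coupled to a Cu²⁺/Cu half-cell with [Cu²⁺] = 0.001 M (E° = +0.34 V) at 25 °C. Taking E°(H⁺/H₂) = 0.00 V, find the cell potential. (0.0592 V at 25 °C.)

The Cu²⁺/Cu couple is the cathode, so E°_cell = 0.34 V; n = 2.
[H⁺] = 10^(−6.13) = 7.4 × 10^-7 M, and Q = [H⁺]^2 / ([Cu²⁺]·P(H₂)) = 5.5 × 10^-10.
E = E° − (0.0592/2) log Q = 0.34 − (0.0592/2)(-9.260) = 0.614 V.

0.61 V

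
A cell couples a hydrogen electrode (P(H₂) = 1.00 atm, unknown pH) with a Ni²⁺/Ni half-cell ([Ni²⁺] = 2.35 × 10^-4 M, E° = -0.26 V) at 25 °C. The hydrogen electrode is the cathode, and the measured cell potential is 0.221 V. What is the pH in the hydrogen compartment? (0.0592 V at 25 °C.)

E°_cell = 0.26 V and n = 2.
log Q = n(E° − E)/0.0592 = 2×(0.26 − 0.221)/0.0592 = 1.318.
With Q = [Ni²⁺]·P(H₂) / [H⁺]^2, solving for [H⁺] gives log[H⁺] = -2.473, so pH = 2.47.

pH = 2.47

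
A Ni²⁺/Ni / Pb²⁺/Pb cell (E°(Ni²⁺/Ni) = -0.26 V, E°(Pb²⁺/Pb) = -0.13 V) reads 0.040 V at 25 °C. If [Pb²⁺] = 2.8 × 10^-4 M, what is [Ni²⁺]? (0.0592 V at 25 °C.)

From the Nernst equation, log Q = n(E° − E)/0.0592 = 2(0.13 − 0.040)/0.0592 = 3.041, so Q = 1100.
With Q = [Ni²⁺]/[Pb²⁺] and the known concentrations, [Ni²⁺] in the numerator gives [Ni²⁺] = 0.31 M.

0.31 M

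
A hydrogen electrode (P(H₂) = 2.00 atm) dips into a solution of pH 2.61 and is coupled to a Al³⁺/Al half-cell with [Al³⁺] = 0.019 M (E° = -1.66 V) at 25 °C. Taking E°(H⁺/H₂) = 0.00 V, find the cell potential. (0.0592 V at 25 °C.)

The hydrogen couple is the cathode, so E°_cell = 1.66 V; n = 6.
[H⁺] = 10^(−2.61) = 0.0025 M, and Q = [Al³⁺]^2·P(H₂)^3 / [H⁺]^6 = 1.32 × 10^13.
E = E° − (0.0592/6) log Q = 1.66 − (0.0592/6)(13.121) = 1.531 V.

1.53 V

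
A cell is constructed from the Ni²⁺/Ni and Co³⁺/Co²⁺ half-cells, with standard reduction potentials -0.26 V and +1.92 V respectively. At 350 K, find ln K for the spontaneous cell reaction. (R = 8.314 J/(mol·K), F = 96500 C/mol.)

ln K = 144.6

E°_cell = +1.92 − (-0.26) = 2.18 V, with n = 2 electrons transferred.
At equilibrium E = 0, so the Nernst equation gives ln K = nFE°/RT = (2)(96500)(2.18)/((8.314)(350)) = 144.59.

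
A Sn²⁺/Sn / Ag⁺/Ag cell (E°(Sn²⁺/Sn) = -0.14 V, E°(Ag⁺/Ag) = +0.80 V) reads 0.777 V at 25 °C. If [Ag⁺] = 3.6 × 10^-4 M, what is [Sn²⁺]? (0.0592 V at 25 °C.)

0.042 M

From the Nernst equation, log Q = n(E° − E)/0.0592 = 2(0.94 − 0.777)/0.0592 = 5.507, so Q = 3.21 × 10^5.
With Q = [Sn²⁺]/[Ag⁺]^2 and the known concentrations, [Sn²⁺] in the numerator gives [Sn²⁺] = 0.042 M.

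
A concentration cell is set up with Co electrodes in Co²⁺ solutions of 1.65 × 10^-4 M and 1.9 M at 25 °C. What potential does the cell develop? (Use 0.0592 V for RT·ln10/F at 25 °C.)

Both half-cells are Co²⁺/Co, so E°_cell = 0. The concentrated side is the cathode; the cell reaction moves Co²⁺ from high to low concentration with n = 2.
Q = [Co²⁺]_dilute/[Co²⁺]_conc = 1.65 × 10^-4/1.9 = 8.68 × 10^-5.
E = 0 − (0.0592/2) log Q = −(0.0592/2)(-4.061) = 0.1202 V.

0.12 V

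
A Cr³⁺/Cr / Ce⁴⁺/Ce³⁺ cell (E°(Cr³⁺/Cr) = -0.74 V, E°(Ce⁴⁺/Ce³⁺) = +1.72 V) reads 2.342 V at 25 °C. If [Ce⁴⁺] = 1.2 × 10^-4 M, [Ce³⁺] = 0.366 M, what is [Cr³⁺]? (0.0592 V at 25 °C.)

From the Nernst equation, log Q = n(E° − E)/0.0592 = 3(2.46 − 2.342)/0.0592 = 5.980, so Q = 9.54 × 10^5.
With Q = [Cr³⁺]·[Ce³⁺]^3/[Ce⁴⁺]^3 and the known concentrations, [Cr³⁺] in the numerator gives [Cr³⁺] = 3.4 × 10^-5 M.

3.4 × 10^-5 M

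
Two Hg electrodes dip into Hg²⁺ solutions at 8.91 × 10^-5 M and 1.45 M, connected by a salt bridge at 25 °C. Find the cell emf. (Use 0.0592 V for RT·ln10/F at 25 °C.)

Both half-cells are Hg²⁺/Hg, so E°_cell = 0. The concentrated side is the cathode; the cell reaction moves Hg²⁺ from high to low concentration with n = 2.
Q = [Hg²⁺]_dilute/[Hg²⁺]_conc = 8.91 × 10^-5/1.45 = 6.14 × 10^-5.
E = 0 − (0.0592/2) log Q = −(0.0592/2)(-4.211) = 0.1246 V.

0.12 V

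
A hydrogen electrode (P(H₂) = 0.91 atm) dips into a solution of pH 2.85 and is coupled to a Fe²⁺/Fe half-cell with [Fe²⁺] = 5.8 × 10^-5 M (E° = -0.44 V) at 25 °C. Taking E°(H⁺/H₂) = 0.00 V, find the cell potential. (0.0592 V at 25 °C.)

0.40 V

The hydrogen couple is the cathode, so E°_cell = 0.44 V; n = 2.
[H⁺] = 10^(−2.85) = 0.0014 M, and Q = [Fe²⁺]·P(H₂) / [H⁺]^2 = 26.5.
E = E° − (0.0592/2) log Q = 0.44 − (0.0592/2)(1.422) = 0.398 V.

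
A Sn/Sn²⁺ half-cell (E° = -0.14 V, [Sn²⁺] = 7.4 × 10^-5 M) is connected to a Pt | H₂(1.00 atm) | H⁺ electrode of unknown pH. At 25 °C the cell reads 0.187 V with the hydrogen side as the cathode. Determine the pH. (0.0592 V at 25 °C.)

E°_cell = 0.14 V and n = 2.
log Q = n(E° − E)/0.0592 = 2×(0.14 − 0.187)/0.0592 = -1.588.
With Q = [Sn²⁺]·P(H₂) / [H⁺]^2, solving for [H⁺] gives log[H⁺] = -1.271, so pH = 1.27.

pH = 1.27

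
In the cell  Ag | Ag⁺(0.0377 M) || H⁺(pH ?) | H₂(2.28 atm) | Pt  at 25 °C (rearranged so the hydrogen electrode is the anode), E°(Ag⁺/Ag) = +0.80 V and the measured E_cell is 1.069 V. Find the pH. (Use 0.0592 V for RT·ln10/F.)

E°_cell = 0.80 V and n = 2.
log Q = n(E° − E)/0.0592 = 2×(0.80 − 1.069)/0.0592 = -9.088.
With Q = [H⁺]^2 / ([Ag⁺]^2·P(H₂)), solving for [H⁺] gives log[H⁺] = -5.789, so pH = 5.79.

pH = 5.79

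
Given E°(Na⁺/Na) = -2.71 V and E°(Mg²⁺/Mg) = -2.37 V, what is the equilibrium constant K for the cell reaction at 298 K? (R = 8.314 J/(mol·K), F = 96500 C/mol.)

3.2 × 10^11

E°_cell = -2.37 − (-2.71) = 0.34 V, with n = 2 electrons transferred.
At equilibrium E = 0, so the Nernst equation gives ln K = nFE°/RT = (2)(96500)(0.34)/((8.314)(298)) = 26.49.
K = e^26.49 = 3.2 × 10^11.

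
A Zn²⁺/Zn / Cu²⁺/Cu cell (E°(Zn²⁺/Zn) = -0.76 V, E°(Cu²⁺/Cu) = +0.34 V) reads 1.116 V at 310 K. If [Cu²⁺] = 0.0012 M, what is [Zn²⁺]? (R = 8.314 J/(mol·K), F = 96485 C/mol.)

3.6 × 10^-4 M

From the Nernst equation, ln Q = nF(E° − E)/RT = 2×96485×(1.10 − 1.116)/(8.314×310) = -1.198, so Q = 0.302.
With Q = [Zn²⁺]/[Cu²⁺] and the known concentrations, [Zn²⁺] in the numerator gives [Zn²⁺] = 3.6 × 10^-4 M.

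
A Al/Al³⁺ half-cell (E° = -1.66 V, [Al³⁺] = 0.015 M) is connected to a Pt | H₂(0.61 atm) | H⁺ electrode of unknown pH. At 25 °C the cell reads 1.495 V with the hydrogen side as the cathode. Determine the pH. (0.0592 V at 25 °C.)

pH = 3.50

E°_cell = 1.66 V and n = 6.
log Q = n(E° − E)/0.0592 = 6×(1.66 − 1.495)/0.0592 = 16.723.
With Q = [Al³⁺]^2·P(H₂)^3 / [H⁺]^6, solving for [H⁺] gives log[H⁺] = -3.502, so pH = 3.50.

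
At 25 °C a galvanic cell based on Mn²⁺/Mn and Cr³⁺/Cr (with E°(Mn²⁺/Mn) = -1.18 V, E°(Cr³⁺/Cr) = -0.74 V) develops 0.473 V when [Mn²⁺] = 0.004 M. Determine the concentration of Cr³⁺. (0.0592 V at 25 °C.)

From the Nernst equation, log Q = n(E° − E)/0.0592 = 6(0.44 − 0.473)/0.0592 = -3.345, so Q = 4.52 × 10^-4.
With Q = [Mn²⁺]^3/[Cr³⁺]^2 and the known concentrations, [Cr³⁺]^2 in the denominator gives [Cr³⁺] = 0.012 M.

0.012 M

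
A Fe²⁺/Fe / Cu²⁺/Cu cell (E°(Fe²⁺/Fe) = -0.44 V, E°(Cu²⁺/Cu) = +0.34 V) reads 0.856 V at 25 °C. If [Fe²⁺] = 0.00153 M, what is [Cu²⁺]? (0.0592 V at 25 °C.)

0.57 M

From the Nernst equation, log Q = n(E° − E)/0.0592 = 2(0.78 − 0.856)/0.0592 = -2.568, so Q = 0.00271.
With Q = [Fe²⁺]/[Cu²⁺] and the known concentrations, [Cu²⁺] in the denominator gives [Cu²⁺] = 0.57 M.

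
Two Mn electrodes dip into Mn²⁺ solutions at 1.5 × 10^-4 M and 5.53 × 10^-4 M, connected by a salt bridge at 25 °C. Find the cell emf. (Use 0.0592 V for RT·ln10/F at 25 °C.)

Both half-cells are Mn²⁺/Mn, so E°_cell = 0. The concentrated side is the cathode; the cell reaction moves Mn²⁺ from high to low concentration with n = 2.
Q = [Mn²⁺]_dilute/[Mn²⁺]_conc = 1.5 × 10^-4/5.53 × 10^-4 = 0.271.
E = 0 − (0.0592/2) log Q = −(0.0592/2)(-0.567) = 0.0168 V.

0.017 V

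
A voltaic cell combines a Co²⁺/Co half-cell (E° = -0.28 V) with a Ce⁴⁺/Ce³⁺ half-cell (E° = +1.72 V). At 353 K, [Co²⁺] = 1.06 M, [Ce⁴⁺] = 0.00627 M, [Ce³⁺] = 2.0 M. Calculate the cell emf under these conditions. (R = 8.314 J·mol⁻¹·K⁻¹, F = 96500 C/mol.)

1.82 V

The Ce⁴⁺/Ce³⁺ couple has the higher reduction potential and acts as the cathode, so E°_cell = +1.72 − (-0.28) = 2.00 V.
Balancing electrons gives n = 2; the reaction quotient is Q = [Co²⁺]·[Ce³⁺]^2/[Ce⁴⁺]^2 = 1.08 × 10^5.
E = E° − (RT/nF) ln Q = 2.00 − (8.314×353)/(2×96500) × (11.589) = 2.000 − 0.176 = 1.824 V.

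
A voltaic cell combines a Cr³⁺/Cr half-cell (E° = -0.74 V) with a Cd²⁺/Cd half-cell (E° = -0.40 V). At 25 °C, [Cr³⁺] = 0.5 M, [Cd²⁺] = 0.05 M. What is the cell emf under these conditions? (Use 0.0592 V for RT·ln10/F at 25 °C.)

0.307 V

The Cd²⁺/Cd couple has the higher reduction potential and acts as the cathode, so E°_cell = -0.40 − (-0.74) = 0.34 V.
Balancing electrons gives n = 6; the reaction quotient is Q = [Cr³⁺]^2/[Cd²⁺]^3 = 2000.
At 25 °C, E = E° − (0.0592/n) log Q = 0.34 − (0.0592/6)(3.301) = 0.340 − 0.033 = 0.307 V.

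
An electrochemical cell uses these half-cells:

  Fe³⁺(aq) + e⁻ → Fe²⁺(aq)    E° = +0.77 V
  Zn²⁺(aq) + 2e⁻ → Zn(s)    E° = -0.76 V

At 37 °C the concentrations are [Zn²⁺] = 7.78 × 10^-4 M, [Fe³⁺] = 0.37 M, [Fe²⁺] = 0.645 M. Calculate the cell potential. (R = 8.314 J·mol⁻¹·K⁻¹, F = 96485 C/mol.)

The Fe³⁺/Fe²⁺ couple has the higher reduction potential and acts as the cathode, so E°_cell = +0.77 − (-0.76) = 1.53 V.
Balancing electrons gives n = 2; the reaction quotient is Q = [Zn²⁺]·[Fe²⁺]^2/[Fe³⁺]^2 = 0.00236.
E = E° − (RT/nF) ln Q = 1.53 − (8.314×310)/(2×96485) × (-6.047) = 1.530 + 0.081 = 1.611 V.

1.61 V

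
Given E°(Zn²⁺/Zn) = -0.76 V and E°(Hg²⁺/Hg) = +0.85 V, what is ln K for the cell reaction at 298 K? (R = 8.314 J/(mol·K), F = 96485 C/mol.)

ln K = 125.4

E°_cell = +0.85 − (-0.76) = 1.61 V, with n = 2 electrons transferred.
At equilibrium E = 0, so the Nernst equation gives ln K = nFE°/RT = (2)(96485)(1.61)/((8.314)(298)) = 125.40.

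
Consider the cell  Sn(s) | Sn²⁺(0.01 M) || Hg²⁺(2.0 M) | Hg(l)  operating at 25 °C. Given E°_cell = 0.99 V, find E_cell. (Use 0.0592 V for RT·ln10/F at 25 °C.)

Balancing electrons gives n = 2; the reaction quotient is Q = [Sn²⁺]/[Hg²⁺] = 0.00500.
At 25 °C, E = E° − (0.0592/n) log Q = 0.99 − (0.0592/2)(-2.301) = 0.990 + 0.068 = 1.058 V.

1.06 V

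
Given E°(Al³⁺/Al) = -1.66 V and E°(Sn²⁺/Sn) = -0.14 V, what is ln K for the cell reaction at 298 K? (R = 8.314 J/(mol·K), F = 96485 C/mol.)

E°_cell = -0.14 − (-1.66) = 1.52 V, with n = 6 electrons transferred.
At equilibrium E = 0, so the Nernst equation gives ln K = nFE°/RT = (6)(96485)(1.52)/((8.314)(298)) = 355.16.

ln K = 355.2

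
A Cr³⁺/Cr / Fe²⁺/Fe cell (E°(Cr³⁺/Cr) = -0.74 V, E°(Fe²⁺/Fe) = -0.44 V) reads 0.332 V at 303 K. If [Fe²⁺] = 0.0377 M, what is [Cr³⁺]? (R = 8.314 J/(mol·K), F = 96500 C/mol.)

From the Nernst equation, ln Q = nF(E° − E)/RT = 6×96500×(0.30 − 0.332)/(8.314×303) = -7.355, so Q = 6.39 × 10^-4.
With Q = [Cr³⁺]^2/[Fe²⁺]^3 and the known concentrations, [Cr³⁺]^2 in the numerator gives [Cr³⁺] = 1.9 × 10^-4 M.

1.9 × 10^-4 M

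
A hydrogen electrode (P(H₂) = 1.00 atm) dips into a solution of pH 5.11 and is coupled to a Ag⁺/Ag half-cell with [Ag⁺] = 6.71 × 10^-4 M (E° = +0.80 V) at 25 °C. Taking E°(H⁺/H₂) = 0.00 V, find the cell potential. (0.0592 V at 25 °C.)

0.91 V

The Ag⁺/Ag couple is the cathode, so E°_cell = 0.80 V; n = 2.
[H⁺] = 10^(−5.11) = 7.8 × 10^-6 M, and Q = [H⁺]^2 / ([Ag⁺]^2·P(H₂)) = 1.34 × 10^-4.
E = E° − (0.0592/2) log Q = 0.80 − (0.0592/2)(-3.873) = 0.915 V.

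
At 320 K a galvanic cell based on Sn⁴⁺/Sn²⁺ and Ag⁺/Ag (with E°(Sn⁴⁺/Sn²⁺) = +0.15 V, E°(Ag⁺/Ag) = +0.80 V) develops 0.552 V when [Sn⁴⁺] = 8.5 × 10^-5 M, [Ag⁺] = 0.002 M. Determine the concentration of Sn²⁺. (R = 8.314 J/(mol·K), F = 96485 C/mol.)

From the Nernst equation, ln Q = nF(E° − E)/RT = 2×96485×(0.65 − 0.552)/(8.314×320) = 7.108, so Q = 1220.
With Q = [Sn⁴⁺]/([Sn²⁺]·[Ag⁺]^2) and the known concentrations, [Sn²⁺] in the denominator gives [Sn²⁺] = 0.017 M.

0.017 M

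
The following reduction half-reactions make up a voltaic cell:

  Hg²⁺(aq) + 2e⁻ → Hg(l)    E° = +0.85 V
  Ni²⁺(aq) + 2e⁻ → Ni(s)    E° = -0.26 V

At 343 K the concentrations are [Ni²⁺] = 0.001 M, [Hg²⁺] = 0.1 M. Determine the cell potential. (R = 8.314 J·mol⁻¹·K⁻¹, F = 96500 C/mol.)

The Hg²⁺/Hg couple has the higher reduction potential and acts as the cathode, so E°_cell = +0.85 − (-0.26) = 1.11 V.
Balancing electrons gives n = 2; the reaction quotient is Q = [Ni²⁺]/[Hg²⁺] = 0.0100.
E = E° − (RT/nF) ln Q = 1.11 − (8.314×343)/(2×96500) × (-4.605) = 1.110 + 0.068 = 1.178 V.

1.18 V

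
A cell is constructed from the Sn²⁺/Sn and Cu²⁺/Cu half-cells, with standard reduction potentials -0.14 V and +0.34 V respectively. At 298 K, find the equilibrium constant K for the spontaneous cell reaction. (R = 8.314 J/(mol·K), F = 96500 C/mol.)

E°_cell = +0.34 − (-0.14) = 0.48 V, with n = 2 electrons transferred.
At equilibrium E = 0, so the Nernst equation gives ln K = nFE°/RT = (2)(96500)(0.48)/((8.314)(298)) = 37.39.
K = e^37.39 = 1.7 × 10^16.

1.7 × 10^16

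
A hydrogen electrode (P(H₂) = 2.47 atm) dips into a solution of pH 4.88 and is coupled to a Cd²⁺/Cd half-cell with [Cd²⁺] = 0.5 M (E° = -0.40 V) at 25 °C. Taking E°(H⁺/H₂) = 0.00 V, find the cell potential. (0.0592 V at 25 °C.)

The hydrogen couple is the cathode, so E°_cell = 0.40 V; n = 2.
[H⁺] = 10^(−4.88) = 1.3 × 10^-5 M, and Q = [Cd²⁺]·P(H₂) / [H⁺]^2 = 7.11 × 10^9.
E = E° − (0.0592/2) log Q = 0.40 − (0.0592/2)(9.852) = 0.108 V.

0.11 V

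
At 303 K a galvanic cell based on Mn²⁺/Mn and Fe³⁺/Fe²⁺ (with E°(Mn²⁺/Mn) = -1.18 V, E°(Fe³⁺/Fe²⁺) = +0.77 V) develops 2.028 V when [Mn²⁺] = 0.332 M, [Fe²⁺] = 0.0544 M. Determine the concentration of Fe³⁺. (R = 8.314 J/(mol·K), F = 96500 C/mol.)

0.62 M

From the Nernst equation, ln Q = nF(E° − E)/RT = 2×96500×(1.95 − 2.028)/(8.314×303) = -5.976, so Q = 0.00254.
With Q = [Mn²⁺]·[Fe²⁺]^2/[Fe³⁺]^2 and the known concentrations, [Fe³⁺]^2 in the denominator gives [Fe³⁺] = 0.62 M.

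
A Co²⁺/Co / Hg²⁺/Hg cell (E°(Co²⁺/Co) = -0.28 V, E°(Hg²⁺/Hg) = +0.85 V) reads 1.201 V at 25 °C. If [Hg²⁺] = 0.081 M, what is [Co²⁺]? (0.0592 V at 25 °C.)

From the Nernst equation, log Q = n(E° − E)/0.0592 = 2(1.13 − 1.201)/0.0592 = -2.399, so Q = 0.00399.
With Q = [Co²⁺]/[Hg²⁺] and the known concentrations, [Co²⁺] in the numerator gives [Co²⁺] = 3.2 × 10^-4 M.

3.2 × 10^-4 M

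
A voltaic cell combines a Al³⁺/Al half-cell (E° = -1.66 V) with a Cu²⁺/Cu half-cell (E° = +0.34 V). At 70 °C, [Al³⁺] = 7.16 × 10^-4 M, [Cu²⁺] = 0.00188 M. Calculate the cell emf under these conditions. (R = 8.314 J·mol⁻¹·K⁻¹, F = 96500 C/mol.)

The Cu²⁺/Cu couple has the higher reduction potential and acts as the cathode, so E°_cell = +0.34 − (-1.66) = 2.00 V.
Balancing electrons gives n = 6; the reaction quotient is Q = [Al³⁺]^2/[Cu²⁺]^3 = 77.2.
E = E° − (RT/nF) ln Q = 2.00 − (8.314×343)/(6×96500) × (4.346) = 2.000 − 0.021 = 1.979 V.

1.98 V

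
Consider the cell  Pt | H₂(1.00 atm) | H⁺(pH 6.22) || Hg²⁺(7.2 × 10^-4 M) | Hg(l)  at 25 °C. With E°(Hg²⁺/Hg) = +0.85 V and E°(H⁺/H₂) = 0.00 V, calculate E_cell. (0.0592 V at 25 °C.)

The Hg²⁺/Hg couple is the cathode, so E°_cell = 0.85 V; n = 2.
[H⁺] = 10^(−6.22) = 6 × 10^-7 M, and Q = [H⁺]^2 / ([Hg²⁺]·P(H₂)) = 5.04 × 10^-10.
E = E° − (0.0592/2) log Q = 0.85 − (0.0592/2)(-9.297) = 1.125 V.

1.13 V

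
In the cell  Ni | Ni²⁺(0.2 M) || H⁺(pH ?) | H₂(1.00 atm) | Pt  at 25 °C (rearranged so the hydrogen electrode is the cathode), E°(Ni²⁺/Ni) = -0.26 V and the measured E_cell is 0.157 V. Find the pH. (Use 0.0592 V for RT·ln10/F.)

E°_cell = 0.26 V and n = 2.
log Q = n(E° − E)/0.0592 = 2×(0.26 − 0.157)/0.0592 = 3.480.
With Q = [Ni²⁺]·P(H₂) / [H⁺]^2, solving for [H⁺] gives log[H⁺] = -2.089, so pH = 2.09.

pH = 2.09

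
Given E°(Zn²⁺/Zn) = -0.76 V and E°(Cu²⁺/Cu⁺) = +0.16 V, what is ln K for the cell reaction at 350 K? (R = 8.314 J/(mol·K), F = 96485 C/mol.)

E°_cell = +0.16 − (-0.76) = 0.92 V, with n = 2 electrons transferred.
At equilibrium E = 0, so the Nernst equation gives ln K = nFE°/RT = (2)(96485)(0.92)/((8.314)(350)) = 61.01.

ln K = 61.0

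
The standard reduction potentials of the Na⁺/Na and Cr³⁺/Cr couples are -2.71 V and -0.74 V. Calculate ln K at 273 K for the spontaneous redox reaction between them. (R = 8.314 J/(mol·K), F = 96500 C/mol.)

ln K = 251.3

E°_cell = -0.74 − (-2.71) = 1.97 V, with n = 3 electrons transferred.
At equilibrium E = 0, so the Nernst equation gives ln K = nFE°/RT = (3)(96500)(1.97)/((8.314)(273)) = 251.27.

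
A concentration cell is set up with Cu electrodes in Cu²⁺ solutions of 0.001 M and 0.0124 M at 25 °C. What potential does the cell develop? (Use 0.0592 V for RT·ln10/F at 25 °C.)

0.032 V

Both half-cells are Cu²⁺/Cu, so E°_cell = 0. The concentrated side is the cathode; the cell reaction moves Cu²⁺ from high to low concentration with n = 2.
Q = [Cu²⁺]_dilute/[Cu²⁺]_conc = 0.001/0.0124 = 0.0806.
E = 0 − (0.0592/2) log Q = −(0.0592/2)(-1.093) = 0.0324 V.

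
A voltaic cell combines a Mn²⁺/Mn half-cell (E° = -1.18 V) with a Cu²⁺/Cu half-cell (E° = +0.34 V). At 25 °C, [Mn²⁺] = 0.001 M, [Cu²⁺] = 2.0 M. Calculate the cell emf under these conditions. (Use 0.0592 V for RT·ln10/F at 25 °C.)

1.62 V

The Cu²⁺/Cu couple has the higher reduction potential and acts as the cathode, so E°_cell = +0.34 − (-1.18) = 1.52 V.
Balancing electrons gives n = 2; the reaction quotient is Q = [Mn²⁺]/[Cu²⁺] = 5 × 10^-4.
At 25 °C, E = E° − (0.0592/n) log Q = 1.52 − (0.0592/2)(-3.301) = 1.520 + 0.098 = 1.618 V.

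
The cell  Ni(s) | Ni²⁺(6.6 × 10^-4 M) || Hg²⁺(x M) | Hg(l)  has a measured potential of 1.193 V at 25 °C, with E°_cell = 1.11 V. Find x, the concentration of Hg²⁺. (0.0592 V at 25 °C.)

From the Nernst equation, log Q = n(E° − E)/0.0592 = 2(1.11 − 1.193)/0.0592 = -2.804, so Q = 0.00157.
With Q = [Ni²⁺]/[Hg²⁺] and the known concentrations, [Hg²⁺] in the denominator gives [Hg²⁺] = 0.42 M.

0.42 M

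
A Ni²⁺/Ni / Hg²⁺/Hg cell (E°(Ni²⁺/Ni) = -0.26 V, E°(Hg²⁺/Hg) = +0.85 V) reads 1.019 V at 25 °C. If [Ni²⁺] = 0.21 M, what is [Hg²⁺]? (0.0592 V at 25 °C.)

From the Nernst equation, log Q = n(E° − E)/0.0592 = 2(1.11 − 1.019)/0.0592 = 3.074, so Q = 1190.
With Q = [Ni²⁺]/[Hg²⁺] and the known concentrations, [Hg²⁺] in the denominator gives [Hg²⁺] = 1.8 × 10^-4 M.

1.8 × 10^-4 M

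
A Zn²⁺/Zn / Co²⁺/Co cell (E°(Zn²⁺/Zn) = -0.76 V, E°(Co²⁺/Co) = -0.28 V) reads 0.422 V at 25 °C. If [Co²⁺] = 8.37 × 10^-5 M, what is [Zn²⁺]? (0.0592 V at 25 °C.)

From the Nernst equation, log Q = n(E° − E)/0.0592 = 2(0.48 − 0.422)/0.0592 = 1.959, so Q = 91.1.
With Q = [Zn²⁺]/[Co²⁺] and the known concentrations, [Zn²⁺] in the numerator gives [Zn²⁺] = 0.0076 M.

0.0076 M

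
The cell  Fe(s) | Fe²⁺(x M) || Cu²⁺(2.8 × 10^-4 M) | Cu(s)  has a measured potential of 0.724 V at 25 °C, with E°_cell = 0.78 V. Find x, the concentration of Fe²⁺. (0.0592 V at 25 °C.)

0.022 M

From the Nernst equation, log Q = n(E° − E)/0.0592 = 2(0.78 − 0.724)/0.0592 = 1.892, so Q = 78.0.
With Q = [Fe²⁺]/[Cu²⁺] and the known concentrations, [Fe²⁺] in the numerator gives [Fe²⁺] = 0.022 M.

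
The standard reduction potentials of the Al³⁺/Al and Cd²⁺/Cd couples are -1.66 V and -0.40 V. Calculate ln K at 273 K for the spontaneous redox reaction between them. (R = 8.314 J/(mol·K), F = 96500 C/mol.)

E°_cell = -0.40 − (-1.66) = 1.26 V, with n = 6 electrons transferred.
At equilibrium E = 0, so the Nernst equation gives ln K = nFE°/RT = (6)(96500)(1.26)/((8.314)(273)) = 321.42.

ln K = 321.4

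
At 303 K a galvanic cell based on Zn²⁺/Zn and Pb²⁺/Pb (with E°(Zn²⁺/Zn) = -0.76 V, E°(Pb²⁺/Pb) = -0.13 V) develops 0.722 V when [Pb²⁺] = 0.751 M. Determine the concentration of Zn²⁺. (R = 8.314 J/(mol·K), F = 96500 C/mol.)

From the Nernst equation, ln Q = nF(E° − E)/RT = 2×96500×(0.63 − 0.722)/(8.314×303) = -7.048, so Q = 8.69 × 10^-4.
With Q = [Zn²⁺]/[Pb²⁺] and the known concentrations, [Zn²⁺] in the numerator gives [Zn²⁺] = 6.5 × 10^-4 M.

6.5 × 10^-4 M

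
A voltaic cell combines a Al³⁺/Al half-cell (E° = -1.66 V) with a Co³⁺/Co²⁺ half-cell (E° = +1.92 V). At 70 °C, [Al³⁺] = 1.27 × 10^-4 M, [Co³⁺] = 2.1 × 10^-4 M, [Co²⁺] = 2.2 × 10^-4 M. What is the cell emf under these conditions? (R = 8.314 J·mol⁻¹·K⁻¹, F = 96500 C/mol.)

The Co³⁺/Co²⁺ couple has the higher reduction potential and acts as the cathode, so E°_cell = +1.92 − (-1.66) = 3.58 V.
Balancing electrons gives n = 3; the reaction quotient is Q = [Al³⁺]·[Co²⁺]^3/[Co³⁺]^3 = 1.46 × 10^-4.
E = E° − (RT/nF) ln Q = 3.58 − (8.314×343)/(3×96500) × (-8.832) = 3.580 + 0.087 = 3.667 V.

3.67 V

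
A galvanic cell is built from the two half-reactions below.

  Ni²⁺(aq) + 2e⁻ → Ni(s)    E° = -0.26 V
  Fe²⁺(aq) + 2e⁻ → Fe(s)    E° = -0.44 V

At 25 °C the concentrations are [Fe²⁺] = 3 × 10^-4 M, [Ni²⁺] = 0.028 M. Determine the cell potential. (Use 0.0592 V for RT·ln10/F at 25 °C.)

The Ni²⁺/Ni couple has the higher reduction potential and acts as the cathode, so E°_cell = -0.26 − (-0.44) = 0.18 V.
Balancing electrons gives n = 2; the reaction quotient is Q = [Fe²⁺]/[Ni²⁺] = 0.0107.
At 25 °C, E = E° − (0.0592/n) log Q = 0.18 − (0.0592/2)(-1.970) = 0.180 + 0.058 = 0.238 V.

0.238 V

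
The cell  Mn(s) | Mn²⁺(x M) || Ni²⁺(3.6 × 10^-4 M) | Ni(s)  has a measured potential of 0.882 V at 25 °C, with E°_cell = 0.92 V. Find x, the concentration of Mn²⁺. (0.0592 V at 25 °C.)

From the Nernst equation, log Q = n(E° − E)/0.0592 = 2(0.92 − 0.882)/0.0592 = 1.284, so Q = 19.2.
With Q = [Mn²⁺]/[Ni²⁺] and the known concentrations, [Mn²⁺] in the numerator gives [Mn²⁺] = 0.0069 M.

0.0069 M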